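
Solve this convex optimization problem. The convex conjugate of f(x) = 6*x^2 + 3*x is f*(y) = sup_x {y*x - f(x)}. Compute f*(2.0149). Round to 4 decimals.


f*(y) = sup_x {y*x - a*x^2 - b*x} = sup_x {(y-b)*x - a*x^2}
FOC: (y - b) - 2a*x = 0 => x* = (y - b)/(2a)
x* = (2.0149 - 3)/(2*6) = -0.0821
f*(2.0149) = (y-b)^2/(4a) = (2.0149 - 3)^2/(4*6)
= 0.9704/24 = 0.0404


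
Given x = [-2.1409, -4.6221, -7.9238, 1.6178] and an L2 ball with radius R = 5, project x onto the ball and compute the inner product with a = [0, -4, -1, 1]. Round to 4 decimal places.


Step 1: Compute ||x|| (intermediates to 6 decimals).
||x|| = sqrt((-2.1409)^2 + (-4.6221)^2 + (-7.9238)^2 + 1.6178^2) = 9.557779
Step 2: Project.
Since ||x|| > R, scale = R/||x|| = 5/9.557779 = 0.523134, proj(x) = scale * x
proj(x) = [-1.119978, -2.417978, -4.145209, 0.846326]
Step 3: Dot product.
a^T * proj(x) = 0*(-1.119978) - 4*(-2.417978) - 1*(-4.145209) + 1*0.846326 = 14.6634


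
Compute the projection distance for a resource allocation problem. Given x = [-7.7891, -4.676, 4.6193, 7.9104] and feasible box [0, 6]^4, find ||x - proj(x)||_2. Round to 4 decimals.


Project each component onto [0, 6].
clip(-7.7891) = 0.0, clip(-4.676) = 0.0, clip(4.6193) = 4.6193, clip(7.9104) = 6.0
Projection = [0.0, 0.0, 4.6193, 6.0]
Squared diffs: [60.6701, 21.865, 0.0, 3.6496]
Distance = sqrt(86.1847) = 9.2836


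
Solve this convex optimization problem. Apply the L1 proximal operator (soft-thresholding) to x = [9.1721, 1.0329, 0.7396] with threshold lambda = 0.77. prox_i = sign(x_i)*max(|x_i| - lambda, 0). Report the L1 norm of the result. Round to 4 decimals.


Soft-thresholding with lambda = 0.77:
prox(9.1721) = sign(9.1721)*max(|9.1721| - 0.77, 0) = 8.4021
prox(1.0329) = sign(1.0329)*max(|1.0329| - 0.77, 0) = 0.2629
prox(0.7396) = sign(0.7396)*max(|0.7396| - 0.77, 0) = 0.0
prox(x) = [8.4021, 0.2629, 0.0]
||prox(x)||_1 = 8.4021 + 0.2629 + 0.0 = 8.665


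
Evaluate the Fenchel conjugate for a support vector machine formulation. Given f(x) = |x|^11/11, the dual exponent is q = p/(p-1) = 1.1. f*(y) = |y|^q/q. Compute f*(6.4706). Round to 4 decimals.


The conjugate exponent q satisfies 1/p + 1/q = 1.
p = 11, so q = 11/(11 - 1) = 1.1
|y|^q = 6.4706^1.1 = 7.799
f*(6.4706) = 7.799 / 1.1 = 7.09


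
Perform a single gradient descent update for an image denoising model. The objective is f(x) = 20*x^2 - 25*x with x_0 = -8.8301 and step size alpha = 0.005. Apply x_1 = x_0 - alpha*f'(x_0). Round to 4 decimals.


We compute the gradient at x_0 and apply the update.
f'(x) = 40*x - 25
f'(-8.8301) = 40*-8.8301 - 25 = -378.204
x_1 = -8.8301 - 0.005*-378.204 = -6.9391


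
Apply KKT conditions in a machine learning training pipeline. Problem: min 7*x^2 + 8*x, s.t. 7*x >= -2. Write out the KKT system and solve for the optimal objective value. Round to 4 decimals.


Step 1: Try lambda = 0 (constraint inactive).
x_unc = -8/(2*7) = -0.5714
Check: 7*-0.5714 = -3.9998 < -2 -- violated!
Step 2: Constraint must be active: 7*x = -2
x* = -2/7 = -0.2857 (rounded; the exact value -2/7 is used below)
lambda = (2*7*(-2/7) + 8)/7 = 0.5714
Step 3: Compute optimal value.
f(x*) = 7*(-2/7)^2 + 8*(-2/7) = -1.7143


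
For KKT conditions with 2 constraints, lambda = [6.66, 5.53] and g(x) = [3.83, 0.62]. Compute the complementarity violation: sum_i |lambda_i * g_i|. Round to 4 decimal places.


KKT complementary slackness check:
lambda_1 * g_1 = 6.66 * 3.83 = 25.5078
lambda_2 * g_2 = 5.53 * 0.62 = 3.4286
Total violation = 25.5078 + 3.4286 = 28.9364


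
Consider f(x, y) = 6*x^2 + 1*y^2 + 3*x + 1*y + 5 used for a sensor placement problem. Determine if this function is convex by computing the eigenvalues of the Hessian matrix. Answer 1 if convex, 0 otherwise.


The Hessian of f(x,y) = 6*x^2 + 1*y^2 + 3*x + 1*y + 5 is:
H = [[12, 0], [0, 2]]
Trace = 12 + 2 = 14
Determinant = 12*2 - (0)^2 = 24
Discriminant = (14)^2 - 4*24 = 100.0
Eigenvalues: lambda_1 = 2.0, lambda_2 = 12.0
The function is convex.

1


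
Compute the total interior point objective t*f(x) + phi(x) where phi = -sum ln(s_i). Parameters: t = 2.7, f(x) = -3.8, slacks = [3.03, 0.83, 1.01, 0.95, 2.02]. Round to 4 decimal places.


Step 1: Compute log-barrier.
ln values: [1.1086, -0.1863, 0.01, -0.0513, 0.7031]
phi = -(1.1086 - 0.1863 + 0.01 - 0.0513 + 0.7031) = -1.584
Step 2: Compute augmented objective.
t*f(x) = 2.7*-3.8 = -10.26
Total = -10.26 - 1.584 = -11.844


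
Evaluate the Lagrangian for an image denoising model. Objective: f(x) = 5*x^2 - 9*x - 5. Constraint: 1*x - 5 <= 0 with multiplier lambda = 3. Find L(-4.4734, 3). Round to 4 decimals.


Step 1: Evaluate f(x).
f(-4.4734) = 5*(-4.4734)^2 - 9*(-4.4734) - 5 = 135.3171
Step 2: Evaluate g(x).
g(-4.4734) = 1*-4.4734 - 5 = -9.4734
Step 3: Compute Lagrangian.
L = 135.3171 + 3*-9.4734 = 106.8969


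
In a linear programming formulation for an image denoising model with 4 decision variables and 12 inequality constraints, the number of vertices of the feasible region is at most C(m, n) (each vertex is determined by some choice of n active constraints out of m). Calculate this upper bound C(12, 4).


Each vertex corresponds to some choice of n active constraints out of m, so the number of vertices is at most C(m, n) = m! / (n!(m-n)!).
m = 12, n = 4
Numerator: 12 * 11 * 10 * 9
Denominator: 4! = 24
C(12, 4) = 495


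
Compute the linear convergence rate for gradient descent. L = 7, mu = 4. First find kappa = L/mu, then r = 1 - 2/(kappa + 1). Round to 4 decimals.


Step 1: Compute the condition number.
kappa = L/mu = 7/4 = 1.75
Step 2: Compute the convergence rate.
r = 1 - 2/(kappa + 1) = 1 - 2*mu/(L + mu) = (L - mu)/(L + mu) = 3/11 = 0.2727


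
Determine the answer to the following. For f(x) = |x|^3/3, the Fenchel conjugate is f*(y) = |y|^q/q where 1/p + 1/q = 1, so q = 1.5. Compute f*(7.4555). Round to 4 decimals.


The conjugate exponent q satisfies 1/p + 1/q = 1.
p = 3, so q = 3/(3 - 1) = 1.5
|y|^q = 7.4555^1.5 = 20.3571
f*(7.4555) = 20.3571 / 1.5 = 13.5714


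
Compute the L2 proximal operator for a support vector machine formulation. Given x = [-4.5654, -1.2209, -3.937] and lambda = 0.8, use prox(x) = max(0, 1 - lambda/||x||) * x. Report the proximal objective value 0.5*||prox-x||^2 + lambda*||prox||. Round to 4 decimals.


Step 1: Compute ||x||.
||x|| = 6.1509
Step 2: Compute scaling factor.
scale = max(0, 1 - 0.8/6.1509) = 0.8699
Step 3: prox(x) = [-3.9716, -1.0621, -3.4249]
||prox(x)|| = 5.3509
Step 4: Proximal objective.
0.5*||prox-x||^2 = 0.32
lambda*||prox|| = 4.2807
Total = 4.6007


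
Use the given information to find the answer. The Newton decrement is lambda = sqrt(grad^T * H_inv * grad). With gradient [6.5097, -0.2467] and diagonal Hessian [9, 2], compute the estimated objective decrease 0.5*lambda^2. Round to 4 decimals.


Step 1: H is diagonal, so H^(-1) * g = [0.7233, -0.1234].
Step 2: g^T H^(-1) g = sum_i g_i^2 / H_ii
  = (6.5097)^2/9 + (-0.2467)^2/2
  = 4.7085 + 0.0304 = 4.7389
Step 3: Objective decrease = 0.5 * g^T H^(-1) g = 2.3694


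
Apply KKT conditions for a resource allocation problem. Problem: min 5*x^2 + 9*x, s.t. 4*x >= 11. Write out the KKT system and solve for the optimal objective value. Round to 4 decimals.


Step 1: Try lambda = 0 (constraint inactive).
x_unc = -9/(2*5) = -0.9
Check: 4*-0.9 = -3.6 < 11 -- violated!
Step 2: Constraint must be active: 4*x = 11
x* = 11/4 = 2.75
lambda = (2*5*2.75 + 9)/4 = 9.125
Step 3: Compute optimal value.
f(x*) = 5*2.75^2 + 9*2.75 = 62.5625


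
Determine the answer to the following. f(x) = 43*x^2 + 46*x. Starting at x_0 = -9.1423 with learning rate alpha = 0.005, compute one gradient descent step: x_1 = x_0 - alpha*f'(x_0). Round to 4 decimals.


We compute the gradient at x_0 and apply the update.
f'(x) = 86*x + 46
f'(-9.1423) = 86*-9.1423 + 46 = -740.2378
x_1 = -9.1423 - 0.005*-740.2378 = -5.4411


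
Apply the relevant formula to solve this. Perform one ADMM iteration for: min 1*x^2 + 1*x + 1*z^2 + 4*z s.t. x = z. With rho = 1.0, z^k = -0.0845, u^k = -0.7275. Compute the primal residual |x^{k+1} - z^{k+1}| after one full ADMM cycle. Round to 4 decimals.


ADMM iteration with rho = 1.0, z^k = -0.0845, u^k = -0.7275
Step 1: x-update.
Minimize 1*x^2 + 1*x + (1.0/2)*(x + 0.0845 - 0.7275)^2
FOC: (2*1 + 1.0)*x = -1 + 1.0*(-0.0845 + 0.7275)
x^{k+1} = -0.119
Step 2: z-update.
Minimize 1*z^2 + 4*z + (1.0/2)*(-0.119 - z - 0.7275)^2
FOC: (2*1 + 1.0)*z = -4 + 1.0*(-0.119 - 0.7275)
z^{k+1} = -1.6155
Step 3: u-update.
u^{k+1} = -0.7275 - 0.119 + 1.6155 = 0.769
Step 4: Primal residual = |-0.119 + 1.6155| = 1.4965


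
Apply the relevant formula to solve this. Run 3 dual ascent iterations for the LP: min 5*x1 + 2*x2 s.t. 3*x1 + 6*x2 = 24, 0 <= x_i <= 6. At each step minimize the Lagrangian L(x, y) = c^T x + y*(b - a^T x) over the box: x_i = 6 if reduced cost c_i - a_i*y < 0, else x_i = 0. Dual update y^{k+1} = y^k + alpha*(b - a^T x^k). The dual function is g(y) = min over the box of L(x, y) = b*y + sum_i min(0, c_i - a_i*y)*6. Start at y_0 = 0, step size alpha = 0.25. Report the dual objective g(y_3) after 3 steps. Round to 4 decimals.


Dual ascent for LP: min 5*x1 + 2*x2, 3*x1 + 6*x2 = 24, 0 <= x_i <= 6
Step 1: y^k = 0.0, reduced costs: (5.0, 2.0)
  x^k = (0.0, 0.0), subgradient = b - a^T x = 24.0
  y^{k+1} = 0.0 + 0.25*24.0 = 6.0
Step 2: y^k = 6.0, reduced costs: (-13.0, -34.0)
  x^k = (6.0, 6.0), subgradient = b - a^T x = -30.0
  y^{k+1} = 6.0 + 0.25*-30.0 = -1.5
Step 3: y^k = -1.5, reduced costs: (9.5, 11.0)
  x^k = (0.0, 0.0), subgradient = b - a^T x = 24.0
  y^{k+1} = -1.5 + 0.25*24.0 = 4.5
Dual objective at y_3 = 4.5: reduced costs (-8.5, -25.0), box minimizer x = (6.0, 6.0)
g(y_3) = b*y + (c1 - a1*y)*x1 + (c2 - a2*y)*x2 = 24*4.5 + (-8.5)*6.0 + (-25.0)*6.0 = 108.0 - 51.0 - 150.0 = -93.0


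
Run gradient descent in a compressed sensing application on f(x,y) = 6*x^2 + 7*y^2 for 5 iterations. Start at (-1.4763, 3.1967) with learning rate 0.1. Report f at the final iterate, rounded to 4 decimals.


Gradient descent on f(x,y) = 6*x^2 + 7*y^2.
Starting point: (-1.4763, 3.1967), alpha = 0.1
Step 1: grad_x = 2*6*-1.4763 = -17.7156, grad_y = 2*7*3.1967 = 44.7538
  x_1 = -1.4763 - 0.1*-17.7156 = 0.2953
  y_1 = 3.1967 - 0.1*44.7538 = -1.2787
Step 2: grad_x = 2*6*0.2953 = 3.5431, grad_y = 2*7*-1.2787 = -17.9015
  x_2 = 0.2953 - 0.1*3.5431 = -0.0591
  y_2 = -1.2787 - 0.1*-17.9015 = 0.5115
Step 3: grad_x = 2*6*-0.0591 = -0.7086, grad_y = 2*7*0.5115 = 7.1606
  x_3 = -0.0591 - 0.1*-0.7086 = 0.0118
  y_3 = 0.5115 - 0.1*7.1606 = -0.2046
Step 4: grad_x = 2*6*0.0118 = 0.1417, grad_y = 2*7*-0.2046 = -2.8642
  x_4 = 0.0118 - 0.1*0.1417 = -0.0024
  y_4 = -0.2046 - 0.1*-2.8642 = 0.0818
Step 5: grad_x = 2*6*-0.0024 = -0.0283, grad_y = 2*7*0.0818 = 1.1457
  x_5 = -0.0024 - 0.1*-0.0283 = 0.0005
  y_5 = 0.0818 - 0.1*1.1457 = -0.0327
f(0.0005, -0.0327) = 6*0.0005^2 + 7*(-0.0327)^2 = 0.0075


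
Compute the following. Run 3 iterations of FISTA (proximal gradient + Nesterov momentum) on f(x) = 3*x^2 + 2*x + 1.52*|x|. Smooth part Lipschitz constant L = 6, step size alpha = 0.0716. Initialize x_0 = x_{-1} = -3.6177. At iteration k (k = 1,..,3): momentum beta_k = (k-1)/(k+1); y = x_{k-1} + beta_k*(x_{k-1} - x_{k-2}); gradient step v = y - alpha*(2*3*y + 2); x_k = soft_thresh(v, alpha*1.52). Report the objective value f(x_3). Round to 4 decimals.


FISTA on f(x) = 3*x^2 + 2*x + 1.52*|x|
L = 6, alpha = 0.0716
Iteration 1: beta = 0.0, y = -3.6177 + 0.0*(-3.6177 + 3.6177) = -3.6177
  grad(y) = -19.7062, v = y - alpha*grad = -2.2067
  prox(v) = soft_thresh(-2.2067, 0.1088) = -2.0979
Iteration 2: beta = 0.3333, y = -2.0979 + 0.3333*(-2.0979 + 3.6177) = -1.5913
  grad(y) = -7.5478, v = y - alpha*grad = -1.0509
  prox(v) = soft_thresh(-1.0509, 0.1088) = -0.942
Iteration 3: beta = 0.5, y = -0.942 + 0.5*(-0.942 + 2.0979) = -0.3641
  grad(y) = -0.1847, v = y - alpha*grad = -0.3509
  prox(v) = soft_thresh(-0.3509, 0.1088) = -0.2421
f(x_3) = 3*(-0.2421)^2 + 2*(-0.2421) + 1.52*|-0.2421| = 0.0596


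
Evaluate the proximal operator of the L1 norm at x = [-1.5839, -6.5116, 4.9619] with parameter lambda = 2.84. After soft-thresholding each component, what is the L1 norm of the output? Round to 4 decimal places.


Soft-thresholding with lambda = 2.84:
prox(-1.5839) = sign(-1.5839)*max(|-1.5839| - 2.84, 0) = 0.0
prox(-6.5116) = sign(-6.5116)*max(|-6.5116| - 2.84, 0) = -3.6716
prox(4.9619) = sign(4.9619)*max(|4.9619| - 2.84, 0) = 2.1219
prox(x) = [0.0, -3.6716, 2.1219]
||prox(x)||_1 = 0.0 + 3.6716 + 2.1219 = 5.7935


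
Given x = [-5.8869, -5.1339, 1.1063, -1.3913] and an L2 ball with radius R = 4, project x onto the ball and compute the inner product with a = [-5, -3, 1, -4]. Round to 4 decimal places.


Step 1: Compute ||x|| (intermediates to 6 decimals).
||x|| = sqrt((-5.8869)^2 + (-5.1339)^2 + 1.1063^2 + (-1.3913)^2) = 8.010751
Step 2: Project.
Since ||x|| > R, scale = R/||x|| = 4/8.010751 = 0.499329, proj(x) = scale * x
proj(x) = [-2.9395, -2.563505, 0.552408, -0.694716]
Step 3: Dot product.
a^T * proj(x) = -5*(-2.9395) - 3*(-2.563505) + 1*0.552408 - 4*(-0.694716) = 25.7193


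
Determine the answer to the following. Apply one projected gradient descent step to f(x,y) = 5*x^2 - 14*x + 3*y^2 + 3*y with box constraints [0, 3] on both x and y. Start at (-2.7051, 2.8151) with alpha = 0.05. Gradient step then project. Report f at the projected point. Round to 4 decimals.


Step 1: Compute gradient at (-2.7051, 2.8151).
grad_x = 2*5*-2.7051 - 14 = -41.051
grad_y = 2*3*2.8151 + 3 = 19.8906
Step 2: Gradient step.
x_raw = -2.7051 - 0.05*-41.051 = -0.6526
y_raw = 2.8151 - 0.05*19.8906 = 1.8206
Step 3: Project onto [0, 3].
x_proj = clip(-0.6526) = 0.0
y_proj = clip(1.8206) = 1.8206
Step 4: Evaluate f.
f(0.0, 1.8206) = 15.4051


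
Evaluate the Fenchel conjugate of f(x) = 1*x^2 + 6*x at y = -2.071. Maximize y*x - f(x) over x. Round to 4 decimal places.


f*(y) = sup_x {y*x - a*x^2 - b*x} = sup_x {(y-b)*x - a*x^2}
FOC: (y - b) - 2a*x = 0 => x* = (y - b)/(2a)
x* = (-2.071 - 6)/(2*1) = -4.0355
f*(-2.071) = (y-b)^2/(4a) = (-2.071 - 6)^2/(4*1)
= 65.141/4 = 16.2853


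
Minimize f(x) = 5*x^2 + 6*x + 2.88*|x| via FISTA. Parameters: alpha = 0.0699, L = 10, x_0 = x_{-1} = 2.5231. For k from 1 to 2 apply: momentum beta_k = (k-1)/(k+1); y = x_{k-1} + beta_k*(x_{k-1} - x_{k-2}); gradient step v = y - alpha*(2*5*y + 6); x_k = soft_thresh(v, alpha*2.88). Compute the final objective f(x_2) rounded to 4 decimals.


FISTA on f(x) = 5*x^2 + 6*x + 2.88*|x|
L = 10, alpha = 0.0699
Iteration 1: beta = 0.0, y = 2.5231 + 0.0*(2.5231 - 2.5231) = 2.5231
  grad(y) = 31.231, v = y - alpha*grad = 0.3401
  prox(v) = soft_thresh(0.3401, 0.2013) = 0.1387
Iteration 2: beta = 0.3333, y = 0.1387 + 0.3333*(0.1387 - 2.5231) = -0.656
  grad(y) = -0.5605, v = y - alpha*grad = -0.6169
  prox(v) = soft_thresh(-0.6169, 0.2013) = -0.4156
f(x_2) = 5*(-0.4156)^2 + 6*(-0.4156) + 2.88*|-0.4156| = -0.4331


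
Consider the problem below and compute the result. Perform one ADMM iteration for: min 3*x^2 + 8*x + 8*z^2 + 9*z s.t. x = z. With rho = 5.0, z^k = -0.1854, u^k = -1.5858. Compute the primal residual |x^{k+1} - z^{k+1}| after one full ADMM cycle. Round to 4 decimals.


ADMM iteration with rho = 5.0, z^k = -0.1854, u^k = -1.5858
Step 1: x-update.
Minimize 3*x^2 + 8*x + (5.0/2)*(x + 0.1854 - 1.5858)^2
FOC: (2*3 + 5.0)*x = -8 + 5.0*(-0.1854 + 1.5858)
x^{k+1} = -0.0907
Step 2: z-update.
Minimize 8*z^2 + 9*z + (5.0/2)*(-0.0907 - z - 1.5858)^2
FOC: (2*8 + 5.0)*z = -9 + 5.0*(-0.0907 - 1.5858)
z^{k+1} = -0.8277
Step 3: u-update.
u^{k+1} = -1.5858 - 0.0907 + 0.8277 = -0.8488
Step 4: Primal residual = |-0.0907 + 0.8277| = 0.737


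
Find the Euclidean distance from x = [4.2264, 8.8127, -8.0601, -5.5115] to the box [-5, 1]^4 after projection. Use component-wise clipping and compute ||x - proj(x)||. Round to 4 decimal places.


Project each component onto [-5, 1].
clip(4.2264) = 1.0, clip(8.8127) = 1.0, clip(-8.0601) = -5.0, clip(-5.5115) = -5.0
Projection = [1.0, 1.0, -5.0, -5.0]
Squared diffs: [10.4097, 61.0383, 9.3642, 0.2616]
Distance = sqrt(81.0738) = 9.0041


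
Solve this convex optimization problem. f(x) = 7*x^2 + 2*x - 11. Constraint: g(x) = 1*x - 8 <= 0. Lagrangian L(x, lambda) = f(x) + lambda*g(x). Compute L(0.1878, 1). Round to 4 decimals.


Step 1: Evaluate f(x).
f(0.1878) = 7*0.1878^2 + 2*0.1878 - 11 = -10.3775
Step 2: Evaluate g(x).
g(0.1878) = 1*0.1878 - 8 = -7.8122
Step 3: Compute Lagrangian.
L = -10.3775 + 1*-7.8122 = -18.1897


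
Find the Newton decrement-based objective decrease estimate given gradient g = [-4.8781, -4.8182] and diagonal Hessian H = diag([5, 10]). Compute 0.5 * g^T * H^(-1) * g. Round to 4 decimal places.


Step 1: H is diagonal, so H^(-1) * g = [-0.9756, -0.4818].
Step 2: g^T H^(-1) g = sum_i g_i^2 / H_ii
  = (-4.8781)^2/5 + (-4.8182)^2/10
  = 4.7592 + 2.3215 = 7.0807
Step 3: Objective decrease = 0.5 * g^T H^(-1) g = 3.5403


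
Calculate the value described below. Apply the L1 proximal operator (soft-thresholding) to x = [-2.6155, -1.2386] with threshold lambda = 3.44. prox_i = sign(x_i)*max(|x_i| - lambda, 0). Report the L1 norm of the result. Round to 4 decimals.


Soft-thresholding with lambda = 3.44:
prox(-2.6155) = sign(-2.6155)*max(|-2.6155| - 3.44, 0) = 0.0
prox(-1.2386) = sign(-1.2386)*max(|-1.2386| - 3.44, 0) = 0.0
prox(x) = [0.0, 0.0]
||prox(x)||_1 = 0.0 + 0.0 = 0.0


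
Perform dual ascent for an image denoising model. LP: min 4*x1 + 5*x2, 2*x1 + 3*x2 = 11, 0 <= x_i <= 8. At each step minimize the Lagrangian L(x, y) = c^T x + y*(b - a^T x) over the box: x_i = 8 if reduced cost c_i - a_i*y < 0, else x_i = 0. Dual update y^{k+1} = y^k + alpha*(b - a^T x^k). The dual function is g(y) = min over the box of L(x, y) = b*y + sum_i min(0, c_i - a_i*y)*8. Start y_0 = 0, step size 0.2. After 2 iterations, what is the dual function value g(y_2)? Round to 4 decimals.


Dual ascent for LP: min 4*x1 + 5*x2, 2*x1 + 3*x2 = 11, 0 <= x_i <= 8
Step 1: y^k = 0.0, reduced costs: (4.0, 5.0)
  x^k = (0.0, 0.0), subgradient = b - a^T x = 11.0
  y^{k+1} = 0.0 + 0.2*11.0 = 2.2
Step 2: y^k = 2.2, reduced costs: (-0.4, -1.6)
  x^k = (8.0, 8.0), subgradient = b - a^T x = -29.0
  y^{k+1} = 2.2 + 0.2*-29.0 = -3.6
Dual objective at y_2 = -3.6: reduced costs (11.2, 15.8), box minimizer x = (0.0, 0.0)
g(y_2) = b*y + (c1 - a1*y)*x1 + (c2 - a2*y)*x2 = 11*(-3.6) + 11.2*0.0 + 15.8*0.0 = -39.6 + 0.0 + 0.0 = -39.6


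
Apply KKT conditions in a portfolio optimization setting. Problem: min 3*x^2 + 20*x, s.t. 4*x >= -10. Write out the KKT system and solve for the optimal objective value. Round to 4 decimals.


Step 1: Try lambda = 0 (constraint inactive).
x_unc = -20/(2*3) = -3.3333
Check: 4*-3.3333 = -13.3332 < -10 -- violated!
Step 2: Constraint must be active: 4*x = -10
x* = -10/4 = -2.5
lambda = (2*3*(-2.5) + 20)/4 = 1.25
Step 3: Compute optimal value.
f(x*) = 3*(-2.5)^2 + 20*(-2.5) = -31.25


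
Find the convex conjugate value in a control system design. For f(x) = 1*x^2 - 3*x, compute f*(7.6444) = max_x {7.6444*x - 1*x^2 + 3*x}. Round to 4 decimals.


f*(y) = sup_x {y*x - a*x^2 - b*x} = sup_x {(y-b)*x - a*x^2}
FOC: (y - b) - 2a*x = 0 => x* = (y - b)/(2a)
x* = (7.6444 + 3)/(2*1) = 5.3222
f*(7.6444) = (y-b)^2/(4a) = (7.6444 + 3)^2/(4*1)
= 113.3033/4 = 28.3258


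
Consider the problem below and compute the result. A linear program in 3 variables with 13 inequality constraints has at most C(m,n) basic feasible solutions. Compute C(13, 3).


Each vertex corresponds to some choice of n active constraints out of m, so the number of vertices is at most C(m, n) = m! / (n!(m-n)!).
m = 13, n = 3
Numerator: 13 * 12 * 11
Denominator: 3! = 6
C(13, 3) = 286


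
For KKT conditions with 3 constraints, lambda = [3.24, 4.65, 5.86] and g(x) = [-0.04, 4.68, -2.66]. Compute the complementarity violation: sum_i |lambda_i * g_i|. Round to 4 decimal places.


KKT complementary slackness check:
lambda_1 * g_1 = 3.24 * -0.04 = -0.1296
lambda_2 * g_2 = 4.65 * 4.68 = 21.762
lambda_3 * g_3 = 5.86 * -2.66 = -15.5876
Total violation = 0.1296 + 21.762 + 15.5876 = 37.4792


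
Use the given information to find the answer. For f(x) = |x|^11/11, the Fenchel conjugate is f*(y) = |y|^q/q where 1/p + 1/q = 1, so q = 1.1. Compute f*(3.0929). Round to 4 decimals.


The conjugate exponent q satisfies 1/p + 1/q = 1.
p = 11, so q = 11/(11 - 1) = 1.1
|y|^q = 3.0929^1.1 = 3.4626
f*(3.0929) = 3.4626 / 1.1 = 3.1478


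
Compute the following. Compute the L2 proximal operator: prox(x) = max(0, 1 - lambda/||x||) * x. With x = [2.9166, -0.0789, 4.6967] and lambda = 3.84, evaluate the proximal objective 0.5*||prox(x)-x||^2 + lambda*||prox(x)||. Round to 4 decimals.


Step 1: Compute ||x||.
||x|| = 5.5292
Step 2: Compute scaling factor.
scale = max(0, 1 - 3.84/5.5292) = 0.3055
Step 3: prox(x) = [0.891, -0.0241, 1.4349]
||prox(x)|| = 1.6892
Step 4: Proximal objective.
0.5*||prox-x||^2 = 7.3728
lambda*||prox|| = 6.4865
Total = 13.8592


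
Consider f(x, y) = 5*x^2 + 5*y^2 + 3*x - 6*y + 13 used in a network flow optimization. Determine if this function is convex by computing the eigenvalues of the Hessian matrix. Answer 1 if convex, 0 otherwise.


The Hessian of f(x,y) = 5*x^2 + 5*y^2 + 3*x - 6*y + 13 is:
H = [[10, 0], [0, 10]]
Trace = 10 + 10 = 20
Determinant = 10*10 - (0)^2 = 100
Discriminant = (20)^2 - 4*100 = 0.0
Eigenvalues: lambda_1 = 10.0, lambda_2 = 10.0
The function is convex.

1


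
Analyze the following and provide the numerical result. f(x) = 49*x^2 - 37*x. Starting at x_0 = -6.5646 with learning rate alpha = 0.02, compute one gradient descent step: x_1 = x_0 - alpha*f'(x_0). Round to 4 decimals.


We compute the gradient at x_0 and apply the update.
f'(x) = 98*x - 37
f'(-6.5646) = 98*-6.5646 - 37 = -680.3308
x_1 = -6.5646 - 0.02*-680.3308 = 7.042


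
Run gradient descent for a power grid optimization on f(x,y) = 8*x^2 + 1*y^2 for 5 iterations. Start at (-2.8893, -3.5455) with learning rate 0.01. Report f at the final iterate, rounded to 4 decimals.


Gradient descent on f(x,y) = 8*x^2 + 1*y^2.
Starting point: (-2.8893, -3.5455), alpha = 0.01
Step 1: grad_x = 2*8*-2.8893 = -46.2288, grad_y = 2*1*-3.5455 = -7.091
  x_1 = -2.8893 - 0.01*-46.2288 = -2.427
  y_1 = -3.5455 - 0.01*-7.091 = -3.4746
Step 2: grad_x = 2*8*-2.427 = -38.8322, grad_y = 2*1*-3.4746 = -6.9492
  x_2 = -2.427 - 0.01*-38.8322 = -2.0387
  y_2 = -3.4746 - 0.01*-6.9492 = -3.4051
Step 3: grad_x = 2*8*-2.0387 = -32.619, grad_y = 2*1*-3.4051 = -6.8102
  x_3 = -2.0387 - 0.01*-32.619 = -1.7125
  y_3 = -3.4051 - 0.01*-6.8102 = -3.337
Step 4: grad_x = 2*8*-1.7125 = -27.4, grad_y = 2*1*-3.337 = -6.674
  x_4 = -1.7125 - 0.01*-27.4 = -1.4385
  y_4 = -3.337 - 0.01*-6.674 = -3.2703
Step 5: grad_x = 2*8*-1.4385 = -23.016, grad_y = 2*1*-3.2703 = -6.5405
  x_5 = -1.4385 - 0.01*-23.016 = -1.2083
  y_5 = -3.2703 - 0.01*-6.5405 = -3.2049
f(-1.2083, -3.2049) = 8*(-1.2083)^2 + 1*(-3.2049)^2 = 21.9518


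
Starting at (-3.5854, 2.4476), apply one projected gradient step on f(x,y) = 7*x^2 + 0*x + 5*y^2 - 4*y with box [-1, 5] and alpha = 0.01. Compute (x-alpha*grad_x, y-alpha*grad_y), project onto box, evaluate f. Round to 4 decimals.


Step 1: Compute gradient at (-3.5854, 2.4476).
grad_x = 2*7*-3.5854 + 0 = -50.1956
grad_y = 2*5*2.4476 - 4 = 20.476
Step 2: Gradient step.
x_raw = -3.5854 - 0.01*-50.1956 = -3.0834
y_raw = 2.4476 - 0.01*20.476 = 2.2428
Step 3: Project onto [-1, 5].
x_proj = clip(-3.0834) = -1.0
y_proj = clip(2.2428) = 2.2428
Step 4: Evaluate f.
f(-1.0, 2.2428) = 23.1803


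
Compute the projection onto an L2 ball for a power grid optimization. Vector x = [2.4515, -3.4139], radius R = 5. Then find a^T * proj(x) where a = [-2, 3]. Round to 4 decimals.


Step 1: Compute ||x|| (intermediates to 6 decimals).
||x|| = sqrt(2.4515^2 + (-3.4139)^2) = 4.202923
Step 2: Project.
Since ||x|| <= R, proj = x (no scaling needed).
proj(x) = [2.4515, -3.4139]
Step 3: Dot product.
a^T * proj(x) = -2*2.4515 + 3*(-3.4139) = -15.1447


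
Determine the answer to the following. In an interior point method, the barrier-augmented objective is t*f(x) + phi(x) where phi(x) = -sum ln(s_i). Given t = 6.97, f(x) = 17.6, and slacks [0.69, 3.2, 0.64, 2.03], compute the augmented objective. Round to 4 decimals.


Step 1: Compute log-barrier.
ln values: [-0.3711, 1.1632, -0.4463, 0.708]
phi = -(-0.3711 + 1.1632 - 0.4463 + 0.708) = -1.0538
Step 2: Compute augmented objective.
t*f(x) = 6.97*17.6 = 122.672
Total = 122.672 - 1.0538 = 121.6182


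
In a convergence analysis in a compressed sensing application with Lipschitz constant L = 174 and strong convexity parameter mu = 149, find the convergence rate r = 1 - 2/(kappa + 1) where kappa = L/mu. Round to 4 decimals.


Step 1: Compute the condition number.
kappa = L/mu = 174/149 = 1.1678
Step 2: Compute the convergence rate.
r = 1 - 2/(kappa + 1) = 1 - 2*mu/(L + mu) = (L - mu)/(L + mu) = 25/323 = 0.0774


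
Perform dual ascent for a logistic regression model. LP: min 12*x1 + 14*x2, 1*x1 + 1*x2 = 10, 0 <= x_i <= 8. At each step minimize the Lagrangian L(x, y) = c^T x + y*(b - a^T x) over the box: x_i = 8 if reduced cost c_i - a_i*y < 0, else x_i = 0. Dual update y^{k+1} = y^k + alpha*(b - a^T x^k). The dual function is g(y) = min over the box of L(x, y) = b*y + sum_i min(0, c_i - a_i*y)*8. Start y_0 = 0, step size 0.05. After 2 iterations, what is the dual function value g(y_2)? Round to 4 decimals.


Dual ascent for LP: min 12*x1 + 14*x2, 1*x1 + 1*x2 = 10, 0 <= x_i <= 8
Step 1: y^k = 0.0, reduced costs: (12.0, 14.0)
  x^k = (0.0, 0.0), subgradient = b - a^T x = 10.0
  y^{k+1} = 0.0 + 0.05*10.0 = 0.5
Step 2: y^k = 0.5, reduced costs: (11.5, 13.5)
  x^k = (0.0, 0.0), subgradient = b - a^T x = 10.0
  y^{k+1} = 0.5 + 0.05*10.0 = 1.0
Dual objective at y_2 = 1.0: reduced costs (11.0, 13.0), box minimizer x = (0.0, 0.0)
g(y_2) = b*y + (c1 - a1*y)*x1 + (c2 - a2*y)*x2 = 10*1.0 + 11.0*0.0 + 13.0*0.0 = 10.0 + 0.0 + 0.0 = 10.0


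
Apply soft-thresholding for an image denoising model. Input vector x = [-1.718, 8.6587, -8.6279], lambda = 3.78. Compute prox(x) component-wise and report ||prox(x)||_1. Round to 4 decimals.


Soft-thresholding with lambda = 3.78:
prox(-1.718) = sign(-1.718)*max(|-1.718| - 3.78, 0) = 0.0
prox(8.6587) = sign(8.6587)*max(|8.6587| - 3.78, 0) = 4.8787
prox(-8.6279) = sign(-8.6279)*max(|-8.6279| - 3.78, 0) = -4.8479
prox(x) = [0.0, 4.8787, -4.8479]
||prox(x)||_1 = 0.0 + 4.8787 + 4.8479 = 9.7266


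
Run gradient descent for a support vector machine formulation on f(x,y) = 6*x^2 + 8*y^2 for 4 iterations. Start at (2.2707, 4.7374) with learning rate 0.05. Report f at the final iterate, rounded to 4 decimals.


Gradient descent on f(x,y) = 6*x^2 + 8*y^2.
Starting point: (2.2707, 4.7374), alpha = 0.05
Step 1: grad_x = 2*6*2.2707 = 27.2484, grad_y = 2*8*4.7374 = 75.7984
  x_1 = 2.2707 - 0.05*27.2484 = 0.9083
  y_1 = 4.7374 - 0.05*75.7984 = 0.9475
Step 2: grad_x = 2*6*0.9083 = 10.8994, grad_y = 2*8*0.9475 = 15.1597
  x_2 = 0.9083 - 0.05*10.8994 = 0.3633
  y_2 = 0.9475 - 0.05*15.1597 = 0.1895
Step 3: grad_x = 2*6*0.3633 = 4.3597, grad_y = 2*8*0.1895 = 3.0319
  x_3 = 0.3633 - 0.05*4.3597 = 0.1453
  y_3 = 0.1895 - 0.05*3.0319 = 0.0379
Step 4: grad_x = 2*6*0.1453 = 1.7439, grad_y = 2*8*0.0379 = 0.6064
  x_4 = 0.1453 - 0.05*1.7439 = 0.0581
  y_4 = 0.0379 - 0.05*0.6064 = 0.0076
f(0.0581, 0.0076) = 6*0.0581^2 + 8*0.0076^2 = 0.0207


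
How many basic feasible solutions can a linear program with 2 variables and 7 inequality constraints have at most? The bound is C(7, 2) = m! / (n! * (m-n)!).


Each vertex corresponds to some choice of n active constraints out of m, so the number of vertices is at most C(m, n) = m! / (n!(m-n)!).
m = 7, n = 2
Numerator: 7 * 6
Denominator: 2! = 2
C(7, 2) = 21


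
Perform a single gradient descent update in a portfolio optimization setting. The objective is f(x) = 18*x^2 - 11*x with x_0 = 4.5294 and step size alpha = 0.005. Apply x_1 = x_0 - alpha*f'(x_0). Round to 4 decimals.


We compute the gradient at x_0 and apply the update.
f'(x) = 36*x - 11
f'(4.5294) = 36*4.5294 - 11 = 152.0584
x_1 = 4.5294 - 0.005*152.0584 = 3.7691


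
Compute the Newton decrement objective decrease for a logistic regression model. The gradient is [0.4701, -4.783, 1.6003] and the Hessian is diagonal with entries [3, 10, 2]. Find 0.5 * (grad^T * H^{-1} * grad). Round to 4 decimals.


Step 1: H is diagonal, so H^(-1) * g = [0.1567, -0.4783, 0.8002].
Step 2: g^T H^(-1) g = sum_i g_i^2 / H_ii
  = (0.4701)^2/3 + (-4.783)^2/10 + (1.6003)^2/2
  = 0.0737 + 2.2877 + 1.2805 = 3.6419
Step 3: Objective decrease = 0.5 * g^T H^(-1) g = 1.8209


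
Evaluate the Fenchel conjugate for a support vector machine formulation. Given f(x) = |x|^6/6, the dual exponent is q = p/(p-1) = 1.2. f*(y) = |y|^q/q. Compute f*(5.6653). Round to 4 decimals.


The conjugate exponent q satisfies 1/p + 1/q = 1.
p = 6, so q = 6/(6 - 1) = 1.2
|y|^q = 5.6653^1.2 = 8.0143
f*(5.6653) = 8.0143 / 1.2 = 6.6786


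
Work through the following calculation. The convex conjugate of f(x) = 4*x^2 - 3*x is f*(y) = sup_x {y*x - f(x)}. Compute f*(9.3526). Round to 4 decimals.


f*(y) = sup_x {y*x - a*x^2 - b*x} = sup_x {(y-b)*x - a*x^2}
FOC: (y - b) - 2a*x = 0 => x* = (y - b)/(2a)
x* = (9.3526 + 3)/(2*4) = 1.5441
f*(9.3526) = (y-b)^2/(4a) = (9.3526 + 3)^2/(4*4)
= 152.5867/16 = 9.5367


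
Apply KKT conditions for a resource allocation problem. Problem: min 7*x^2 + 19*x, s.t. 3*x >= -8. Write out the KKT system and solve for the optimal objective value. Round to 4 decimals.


Step 1: Try lambda = 0 (constraint inactive).
Stationarity: 2*7*x + 19 = 0
x* = -19/(2*7) = -19/14 = -1.3571 (rounded; the exact value -19/14 is used below)
Check constraint: 3*-1.3571 = -4.0713 >= -8 -- satisfied.
Step 2: Compute optimal value.
f(x*) = 7*(-19/14)^2 + 19*(-19/14) = -12.8929


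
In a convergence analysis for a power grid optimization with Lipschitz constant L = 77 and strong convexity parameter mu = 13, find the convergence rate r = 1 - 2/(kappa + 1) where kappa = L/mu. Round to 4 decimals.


Step 1: Compute the condition number.
kappa = L/mu = 77/13 = 5.9231
Step 2: Compute the convergence rate.
r = 1 - 2/(kappa + 1) = 1 - 2*mu/(L + mu) = (L - mu)/(L + mu) = 64/90 = 0.7111


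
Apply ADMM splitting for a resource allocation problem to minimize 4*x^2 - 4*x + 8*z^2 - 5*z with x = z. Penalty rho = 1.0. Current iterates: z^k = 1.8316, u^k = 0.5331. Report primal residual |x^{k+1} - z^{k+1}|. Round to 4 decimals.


ADMM iteration with rho = 1.0, z^k = 1.8316, u^k = 0.5331
Step 1: x-update.
Minimize 4*x^2 - 4*x + (1.0/2)*(x - 1.8316 + 0.5331)^2
FOC: (2*4 + 1.0)*x = 4 + 1.0*(1.8316 - 0.5331)
x^{k+1} = 0.5887
Step 2: z-update.
Minimize 8*z^2 - 5*z + (1.0/2)*(0.5887 - z + 0.5331)^2
FOC: (2*8 + 1.0)*z = 5 + 1.0*(0.5887 + 0.5331)
z^{k+1} = 0.3601
Step 3: u-update.
u^{k+1} = 0.5331 + 0.5887 - 0.3601 = 0.7617
Step 4: Primal residual = |0.5887 - 0.3601| = 0.2286


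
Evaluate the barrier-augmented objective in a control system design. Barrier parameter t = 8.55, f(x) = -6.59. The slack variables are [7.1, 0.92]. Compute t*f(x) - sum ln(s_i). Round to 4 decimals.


Step 1: Compute log-barrier.
ln values: [1.9601, -0.0834]
phi = -(1.9601 - 0.0834) = -1.8767
Step 2: Compute augmented objective.
t*f(x) = 8.55*-6.59 = -56.3445
Total = -56.3445 - 1.8767 = -58.2212


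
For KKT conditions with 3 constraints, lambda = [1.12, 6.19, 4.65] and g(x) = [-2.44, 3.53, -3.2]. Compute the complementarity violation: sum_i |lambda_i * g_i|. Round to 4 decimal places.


KKT complementary slackness check:
lambda_1 * g_1 = 1.12 * -2.44 = -2.7328
lambda_2 * g_2 = 6.19 * 3.53 = 21.8507
lambda_3 * g_3 = 4.65 * -3.2 = -14.88
Total violation = 2.7328 + 21.8507 + 14.88 = 39.4635


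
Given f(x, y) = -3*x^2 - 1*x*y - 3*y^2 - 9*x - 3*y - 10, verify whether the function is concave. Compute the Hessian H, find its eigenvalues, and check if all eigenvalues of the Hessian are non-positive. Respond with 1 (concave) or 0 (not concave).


The Hessian of f(x,y) = -3*x^2 - 1*x*y - 3*y^2 - 9*x - 3*y - 10 is:
H = [[-6, -1], [-1, -6]]
Trace = -6 - 6 = -12
Determinant = -6*-6 - (-1)^2 = 35
Discriminant = (-12)^2 - 4*35 = 4.0
Eigenvalues: lambda_1 = -7.0, lambda_2 = -5.0
The function is concave.

1


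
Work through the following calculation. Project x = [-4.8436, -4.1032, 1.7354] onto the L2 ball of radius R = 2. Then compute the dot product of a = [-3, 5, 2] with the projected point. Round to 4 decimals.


Step 1: Compute ||x|| (intermediates to 6 decimals).
||x|| = sqrt((-4.8436)^2 + (-4.1032)^2 + 1.7354^2) = 6.580906
Step 2: Project.
Since ||x|| > R, scale = R/||x|| = 2/6.580906 = 0.30391, proj(x) = scale * x
proj(x) = [-1.472018, -1.247004, 0.527405]
Step 3: Dot product.
a^T * proj(x) = -3*(-1.472018) + 5*(-1.247004) + 2*0.527405 = -0.7642


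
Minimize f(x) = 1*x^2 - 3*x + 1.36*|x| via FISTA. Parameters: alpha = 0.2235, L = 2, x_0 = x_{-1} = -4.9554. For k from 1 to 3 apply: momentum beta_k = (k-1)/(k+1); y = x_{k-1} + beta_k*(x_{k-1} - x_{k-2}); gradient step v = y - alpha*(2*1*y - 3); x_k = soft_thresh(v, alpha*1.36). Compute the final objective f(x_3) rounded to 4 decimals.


FISTA on f(x) = 1*x^2 - 3*x + 1.36*|x|
L = 2, alpha = 0.2235
Iteration 1: beta = 0.0, y = -4.9554 + 0.0*(-4.9554 + 4.9554) = -4.9554
  grad(y) = -12.9108, v = y - alpha*grad = -2.0698
  prox(v) = soft_thresh(-2.0698, 0.304) = -1.7659
Iteration 2: beta = 0.3333, y = -1.7659 + 0.3333*(-1.7659 + 4.9554) = -0.7027
  grad(y) = -4.4054, v = y - alpha*grad = 0.2819
  prox(v) = soft_thresh(0.2819, 0.304) = 0.0
Iteration 3: beta = 0.5, y = 0.0 + 0.5*(0.0 + 1.7659) = 0.8829
  grad(y) = -1.2341, v = y - alpha*grad = 1.1588
  prox(v) = soft_thresh(1.1588, 0.304) = 0.8548
f(x_3) = 1*0.8548^2 - 3*0.8548 + 1.36*|0.8548| = -0.6712


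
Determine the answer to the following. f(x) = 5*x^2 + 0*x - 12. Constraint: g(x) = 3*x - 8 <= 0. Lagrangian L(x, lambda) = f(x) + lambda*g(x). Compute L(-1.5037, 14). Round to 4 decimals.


Step 1: Evaluate f(x).
f(-1.5037) = 5*(-1.5037)^2 + 0*(-1.5037) - 12 = -0.6944
Step 2: Evaluate g(x).
g(-1.5037) = 3*-1.5037 - 8 = -12.5111
Step 3: Compute Lagrangian.
L = -0.6944 + 14*-12.5111 = -175.8498


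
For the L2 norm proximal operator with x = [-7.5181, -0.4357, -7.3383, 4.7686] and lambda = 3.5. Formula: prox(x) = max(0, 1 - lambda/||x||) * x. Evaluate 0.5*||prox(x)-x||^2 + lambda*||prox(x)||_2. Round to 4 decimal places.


Step 1: Compute ||x||.
||x|| = 11.5456
Step 2: Compute scaling factor.
scale = max(0, 1 - 3.5/11.5456) = 0.6969
Step 3: prox(x) = [-5.239, -0.3036, -5.1137, 3.323]
||prox(x)|| = 8.0456
Step 4: Proximal objective.
0.5*||prox-x||^2 = 6.125
lambda*||prox|| = 28.1596
Total = 34.2847


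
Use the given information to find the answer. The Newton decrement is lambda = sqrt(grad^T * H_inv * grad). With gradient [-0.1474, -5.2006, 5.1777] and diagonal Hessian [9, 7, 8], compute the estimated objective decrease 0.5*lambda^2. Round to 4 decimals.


Step 1: H is diagonal, so H^(-1) * g = [-0.0164, -0.7429, 0.6472].
Step 2: g^T H^(-1) g = sum_i g_i^2 / H_ii
  = (-0.1474)^2/9 + (-5.2006)^2/7 + (5.1777)^2/8
  = 0.0024 + 3.8637 + 3.3511 = 7.2172
Step 3: Objective decrease = 0.5 * g^T H^(-1) g = 3.6086


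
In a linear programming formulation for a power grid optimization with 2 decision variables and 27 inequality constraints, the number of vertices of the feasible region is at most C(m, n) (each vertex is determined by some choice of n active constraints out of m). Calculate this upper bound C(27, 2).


Each vertex corresponds to some choice of n active constraints out of m, so the number of vertices is at most C(m, n) = m! / (n!(m-n)!).
m = 27, n = 2
Numerator: 27 * 26
Denominator: 2! = 2
C(27, 2) = 351


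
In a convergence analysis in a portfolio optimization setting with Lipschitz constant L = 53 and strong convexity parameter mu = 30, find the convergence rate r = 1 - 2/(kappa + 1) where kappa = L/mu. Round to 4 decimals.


Step 1: Compute the condition number.
kappa = L/mu = 53/30 = 1.7667
Step 2: Compute the convergence rate.
r = 1 - 2/(kappa + 1) = 1 - 2*mu/(L + mu) = (L - mu)/(L + mu) = 23/83 = 0.2771


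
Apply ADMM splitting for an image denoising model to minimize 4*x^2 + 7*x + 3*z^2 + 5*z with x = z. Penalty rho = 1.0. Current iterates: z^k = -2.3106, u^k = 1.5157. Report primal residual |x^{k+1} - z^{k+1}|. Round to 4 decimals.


ADMM iteration with rho = 1.0, z^k = -2.3106, u^k = 1.5157
Step 1: x-update.
Minimize 4*x^2 + 7*x + (1.0/2)*(x + 2.3106 + 1.5157)^2
FOC: (2*4 + 1.0)*x = -7 + 1.0*(-2.3106 - 1.5157)
x^{k+1} = -1.2029
Step 2: z-update.
Minimize 3*z^2 + 5*z + (1.0/2)*(-1.2029 - z + 1.5157)^2
FOC: (2*3 + 1.0)*z = -5 + 1.0*(-1.2029 + 1.5157)
z^{k+1} = -0.6696
Step 3: u-update.
u^{k+1} = 1.5157 - 1.2029 + 0.6696 = 0.9824
Step 4: Primal residual = |-1.2029 + 0.6696| = 0.5333


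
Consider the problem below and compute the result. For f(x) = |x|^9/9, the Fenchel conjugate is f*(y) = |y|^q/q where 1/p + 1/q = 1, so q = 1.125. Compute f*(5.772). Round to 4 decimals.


The conjugate exponent q satisfies 1/p + 1/q = 1.
p = 9, so q = 9/(9 - 1) = 1.125
|y|^q = 5.772^1.125 = 7.1861
f*(5.772) = 7.1861 / 1.125 = 6.3876


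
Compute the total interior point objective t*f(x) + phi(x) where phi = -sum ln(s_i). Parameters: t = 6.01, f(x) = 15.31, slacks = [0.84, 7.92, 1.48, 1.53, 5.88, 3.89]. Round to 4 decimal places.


Step 1: Compute log-barrier.
ln values: [-0.1744, 2.0694, 0.392, 0.4253, 1.7716, 1.3584]
phi = -(-0.1744 + 2.0694 + 0.392 + 0.4253 + 1.7716 + 1.3584) = -5.8423
Step 2: Compute augmented objective.
t*f(x) = 6.01*15.31 = 92.0131
Total = 92.0131 - 5.8423 = 86.1708


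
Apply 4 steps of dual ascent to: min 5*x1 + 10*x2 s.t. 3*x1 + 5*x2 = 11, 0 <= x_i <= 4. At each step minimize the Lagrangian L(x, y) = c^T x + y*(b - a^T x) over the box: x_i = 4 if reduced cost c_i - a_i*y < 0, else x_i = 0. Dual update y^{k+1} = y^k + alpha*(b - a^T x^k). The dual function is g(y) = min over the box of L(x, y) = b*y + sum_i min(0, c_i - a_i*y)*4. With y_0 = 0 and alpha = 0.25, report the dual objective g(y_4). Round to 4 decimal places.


Dual ascent for LP: min 5*x1 + 10*x2, 3*x1 + 5*x2 = 11, 0 <= x_i <= 4
Step 1: y^k = 0.0, reduced costs: (5.0, 10.0)
  x^k = (0.0, 0.0), subgradient = b - a^T x = 11.0
  y^{k+1} = 0.0 + 0.25*11.0 = 2.75
Step 2: y^k = 2.75, reduced costs: (-3.25, -3.75)
  x^k = (4.0, 4.0), subgradient = b - a^T x = -21.0
  y^{k+1} = 2.75 + 0.25*-21.0 = -2.5
Step 3: y^k = -2.5, reduced costs: (12.5, 22.5)
  x^k = (0.0, 0.0), subgradient = b - a^T x = 11.0
  y^{k+1} = -2.5 + 0.25*11.0 = 0.25
Step 4: y^k = 0.25, reduced costs: (4.25, 8.75)
  x^k = (0.0, 0.0), subgradient = b - a^T x = 11.0
  y^{k+1} = 0.25 + 0.25*11.0 = 3.0
Dual objective at y_4 = 3.0: reduced costs (-4.0, -5.0), box minimizer x = (4.0, 4.0)
g(y_4) = b*y + (c1 - a1*y)*x1 + (c2 - a2*y)*x2 = 11*3.0 + (-4.0)*4.0 + (-5.0)*4.0 = 33.0 - 16.0 - 20.0 = -3.0


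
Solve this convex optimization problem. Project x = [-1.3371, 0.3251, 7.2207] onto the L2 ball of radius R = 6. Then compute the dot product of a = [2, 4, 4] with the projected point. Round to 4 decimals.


Step 1: Compute ||x|| (intermediates to 6 decimals).
||x|| = sqrt((-1.3371)^2 + 0.3251^2 + 7.2207^2) = 7.350649
Step 2: Project.
Since ||x|| > R, scale = R/||x|| = 6/7.350649 = 0.816254, proj(x) = scale * x
proj(x) = [-1.091413, 0.265364, 5.893925]
Step 3: Dot product.
a^T * proj(x) = 2*(-1.091413) + 4*0.265364 + 4*5.893925 = 22.4543


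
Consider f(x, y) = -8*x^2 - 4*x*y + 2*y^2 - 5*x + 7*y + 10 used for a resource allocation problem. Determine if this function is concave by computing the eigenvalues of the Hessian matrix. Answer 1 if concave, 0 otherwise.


The Hessian of f(x,y) = -8*x^2 - 4*x*y + 2*y^2 - 5*x + 7*y + 10 is:
H = [[-16, -4], [-4, 4]]
Trace = -16 + 4 = -12
Determinant = -16*4 - (-4)^2 = -80
Discriminant = (-12)^2 - 4*-80 = 464.0
Eigenvalues: lambda_1 = -16.7703, lambda_2 = 4.7703
The function is not concave.

0


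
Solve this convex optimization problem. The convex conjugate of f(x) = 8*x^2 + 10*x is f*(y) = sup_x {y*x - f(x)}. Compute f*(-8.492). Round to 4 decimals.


f*(y) = sup_x {y*x - a*x^2 - b*x} = sup_x {(y-b)*x - a*x^2}
FOC: (y - b) - 2a*x = 0 => x* = (y - b)/(2a)
x* = (-8.492 - 10)/(2*8) = -1.1558
f*(-8.492) = (y-b)^2/(4a) = (-8.492 - 10)^2/(4*8)
= 341.9541/32 = 10.6861
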